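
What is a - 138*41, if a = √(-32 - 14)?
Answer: -5658 + I*√46 ≈ -5658.0 + 6.7823*I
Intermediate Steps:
a = I*√46 (a = √(-46) = I*√46 ≈ 6.7823*I)
a - 138*41 = I*√46 - 138*41 = I*√46 - 5658 = -5658 + I*√46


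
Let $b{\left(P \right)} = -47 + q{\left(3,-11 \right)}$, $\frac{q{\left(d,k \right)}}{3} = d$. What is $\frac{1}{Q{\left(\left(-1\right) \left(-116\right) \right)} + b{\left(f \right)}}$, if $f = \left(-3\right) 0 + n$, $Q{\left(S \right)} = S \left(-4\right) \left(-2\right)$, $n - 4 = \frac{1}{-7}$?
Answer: $\frac{1}{890} \approx 0.0011236$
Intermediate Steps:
$q{\left(d,k \right)} = 3 d$
$n = \frac{27}{7}$ ($n = 4 + \frac{1}{-7} = 4 - \frac{1}{7} = \frac{27}{7} \approx 3.8571$)
$Q{\left(S \right)} = 8 S$ ($Q{\left(S \right)} = - 4 S \left(-2\right) = 8 S$)
$f = \frac{27}{7}$ ($f = \left(-3\right) 0 + \frac{27}{7} = 0 + \frac{27}{7} = \frac{27}{7} \approx 3.8571$)
$b{\left(P \right)} = -38$ ($b{\left(P \right)} = -47 + 3 \cdot 3 = -47 + 9 = -38$)
$\frac{1}{Q{\left(\left(-1\right) \left(-116\right) \right)} + b{\left(f \right)}} = \frac{1}{8 \left(\left(-1\right) \left(-116\right)\right) - 38} = \frac{1}{8 \cdot 116 - 38} = \frac{1}{928 - 38} = \frac{1}{890}$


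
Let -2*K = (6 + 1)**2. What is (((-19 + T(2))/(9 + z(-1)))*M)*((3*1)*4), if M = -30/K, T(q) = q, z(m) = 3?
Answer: -1020/49 ≈ -20.816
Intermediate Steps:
K = -49/2 (K = -(6 + 1)**2/2 = -1/2*7**2 = -1/2*49 = -49/2 ≈ -24.500)
M = 60/49 (M = -30/(-49/2) = -30*(-2/49) = 60/49 ≈ 1.2245)
(((-19 + T(2))/(9 + z(-1)))*M)*((3*1)*4) = (((-19 + 2)/(9 + 3))*(60/49))*((3*1)*4) = (-17/12*(60/49))*(3*4) = (-17*1/12*(60/49))*12 = -17/12*60/49*12 = -85/49*12 = -1020/49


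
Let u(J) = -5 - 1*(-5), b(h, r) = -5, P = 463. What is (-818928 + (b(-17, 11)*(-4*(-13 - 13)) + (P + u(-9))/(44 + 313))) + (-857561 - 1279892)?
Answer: -1055613194/357 ≈ -2.9569e+6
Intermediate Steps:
u(J) = 0 (u(J) = -5 + 5 = 0)
(-818928 + (b(-17, 11)*(-4*(-13 - 13)) + (P + u(-9))/(44 + 313))) + (-857561 - 1279892) = (-818928 + (-(-20)*(-13 - 13) + (463 + 0)/(44 + 313))) + (-857561 - 1279892) = (-818928 + (-(-20)*(-26) + 463/357)) - 2137453 = (-818928 + (-5*104 + 463*(1/357))) - 2137453 = (-818928 + (-520 + 463/357)) - 2137453 = (-818928 - 185177/357) - 2137453 = -292542473/357 - 2137453 = -1055613194/357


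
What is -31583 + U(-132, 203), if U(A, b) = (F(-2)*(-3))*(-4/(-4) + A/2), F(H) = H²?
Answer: -30803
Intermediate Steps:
U(A, b) = -12 - 6*A (U(A, b) = ((-2)²*(-3))*(-4/(-4) + A/2) = (4*(-3))*(-4*(-¼) + A*(½)) = -12*(1 + A/2) = -12 - 6*A)
-31583 + U(-132, 203) = -31583 + (-12 - 6*(-132)) = -31583 + (-12 + 792) = -31583 + 780 = -30803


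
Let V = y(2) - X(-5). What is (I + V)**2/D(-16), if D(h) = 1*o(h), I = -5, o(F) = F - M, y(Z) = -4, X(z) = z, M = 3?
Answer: -16/19 ≈ -0.84210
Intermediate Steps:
o(F) = -3 + F (o(F) = F - 1*3 = F - 3 = -3 + F)
D(h) = -3 + h (D(h) = 1*(-3 + h) = -3 + h)
V = 1 (V = -4 - 1*(-5) = -4 + 5 = 1)
(I + V)**2/D(-16) = (-5 + 1)**2/(-3 - 16) = (-4)**2/(-19) = 16*(-1/19) = -16/19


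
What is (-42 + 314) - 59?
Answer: 213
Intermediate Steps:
(-42 + 314) - 59 = 272 - 59 = 213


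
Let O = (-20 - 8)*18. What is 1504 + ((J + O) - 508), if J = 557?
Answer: 1049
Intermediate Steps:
O = -504 (O = -28*18 = -504)
1504 + ((J + O) - 508) = 1504 + ((557 - 504) - 508) = 1504 + (53 - 508) = 1504 - 455 = 1049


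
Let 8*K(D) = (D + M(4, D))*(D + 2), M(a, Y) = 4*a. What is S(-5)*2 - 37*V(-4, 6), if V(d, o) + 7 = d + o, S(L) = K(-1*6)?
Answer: 175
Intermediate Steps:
K(D) = (2 + D)*(16 + D)/8 (K(D) = ((D + 4*4)*(D + 2))/8 = ((D + 16)*(2 + D))/8 = ((16 + D)*(2 + D))/8 = ((2 + D)*(16 + D))/8 = (2 + D)*(16 + D)/8)
S(L) = -5 (S(L) = 4 + (-1*6)²/8 + 9*(-1*6)/4 = 4 + (⅛)*(-6)² + (9/4)*(-6) = 4 + (⅛)*36 - 27/2 = 4 + 9/2 - 27/2 = -5)
V(d, o) = -7 + d + o (V(d, o) = -7 + (d + o) = -7 + d + o)
S(-5)*2 - 37*V(-4, 6) = -5*2 - 37*(-7 - 4 + 6) = -10 - 37*(-5) = -10 + 185 = 175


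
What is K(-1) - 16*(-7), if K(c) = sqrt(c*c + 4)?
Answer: 112 + sqrt(5) ≈ 114.24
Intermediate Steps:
K(c) = sqrt(4 + c**2) (K(c) = sqrt(c**2 + 4) = sqrt(4 + c**2))
K(-1) - 16*(-7) = sqrt(4 + (-1)**2) - 16*(-7) = sqrt(4 + 1) + 112 = sqrt(5) + 112 = 112 + sqrt(5)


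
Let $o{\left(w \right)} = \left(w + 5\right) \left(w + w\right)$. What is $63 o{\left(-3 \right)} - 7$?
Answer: $-763$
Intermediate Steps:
$o{\left(w \right)} = 2 w \left(5 + w\right)$ ($o{\left(w \right)} = \left(5 + w\right) 2 w = 2 w \left(5 + w\right)$)
$63 o{\left(-3 \right)} - 7 = 63 \cdot 2 \left(-3\right) \left(5 - 3\right) - 7 = 63 \cdot 2 \left(-3\right) 2 - 7 = 63 \left(-12\right) - 7 = -756 - 7 = -763$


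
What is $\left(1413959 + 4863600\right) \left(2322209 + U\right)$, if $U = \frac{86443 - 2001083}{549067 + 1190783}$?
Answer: $\frac{362331146910845737}{24855} \approx 1.4578 \cdot 10^{13}$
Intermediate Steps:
$U = - \frac{27352}{24855}$ ($U = - \frac{1914640}{1739850} = \left(-1914640\right) \frac{1}{1739850} = - \frac{27352}{24855} \approx -1.1005$)
$\left(1413959 + 4863600\right) \left(2322209 + U\right) = \left(1413959 + 4863600\right) \left(2322209 - \frac{27352}{24855}\right) = 6277559 \cdot \frac{57718477343}{24855} = \frac{362331146910845737}{24855}$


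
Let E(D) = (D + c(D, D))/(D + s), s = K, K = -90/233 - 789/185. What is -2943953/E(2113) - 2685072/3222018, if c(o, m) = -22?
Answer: -47891294493002657954/16133817477555 ≈ -2.9684e+6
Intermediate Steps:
K = -200487/43105 (K = -90*1/233 - 789*1/185 = -90/233 - 789/185 = -200487/43105 ≈ -4.6511)
s = -200487/43105 ≈ -4.6511
E(D) = (-22 + D)/(-200487/43105 + D) (E(D) = (D - 22)/(D - 200487/43105) = (-22 + D)/(-200487/43105 + D))
-2943953/E(2113) - 2685072/3222018 = -2943953*(-200487 + 43105*2113)/(43105*(-22 + 2113)) - 2685072/3222018 = -2943953/(43105*2091/(-200487 + 91080865)) - 2685072*1/3222018 = -2943953/(43105*2091/90880378) - 447512/537003 = -2943953/(43105*(1/90880378)*2091) - 447512/537003 = -2943953/90132555/90880378 - 447512/537003 = -2943953*90880378/90132555 - 447512/537003 = -267547561454234/90132555 - 447512/537003 = -47891294493002657954/16133817477555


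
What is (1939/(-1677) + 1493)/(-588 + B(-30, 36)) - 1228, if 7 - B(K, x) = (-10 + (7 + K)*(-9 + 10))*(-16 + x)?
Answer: -160187302/132483 ≈ -1209.1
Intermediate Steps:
B(K, x) = 7 - (-16 + x)*(-3 + K) (B(K, x) = 7 - (-10 + (7 + K)*(-9 + 10))*(-16 + x) = 7 - (-10 + (7 + K)*1)*(-16 + x) = 7 - (-10 + (7 + K))*(-16 + x) = 7 - (-3 + K)*(-16 + x) = 7 - (-16 + x)*(-3 + K))
(1939/(-1677) + 1493)/(-588 + B(-30, 36)) - 1228 = (1939/(-1677) + 1493)/(-588 + (-41 + 3*36 + 16*(-30) - 1*(-30)*36)) - 1228 = (1939*(-1/1677) + 1493)/(-588 + (-41 + 108 - 480 + 1080)) - 1228 = (-1939/1677 + 1493)/(-588 + 667) - 1228 = (2501822/1677)/79 - 1228 = (2501822/1677)*(1/79) - 1228 = 2501822/132483 - 1228 = -160187302/132483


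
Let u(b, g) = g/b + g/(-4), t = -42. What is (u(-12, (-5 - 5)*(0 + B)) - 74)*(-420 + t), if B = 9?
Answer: 20328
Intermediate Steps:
u(b, g) = -g/4 + g/b (u(b, g) = g/b + g*(-1/4) = g/b - g/4 = -g/4 + g/b)
(u(-12, (-5 - 5)*(0 + B)) - 74)*(-420 + t) = ((-(-5 - 5)*(0 + 9)/4 + ((-5 - 5)*(0 + 9))/(-12)) - 74)*(-420 - 42) = ((-(-5)*9/2 - 10*9*(-1/12)) - 74)*(-462) = ((-1/4*(-90) - 90*(-1/12)) - 74)*(-462) = ((45/2 + 15/2) - 74)*(-462) = (30 - 74)*(-462) = -44*(-462) = 20328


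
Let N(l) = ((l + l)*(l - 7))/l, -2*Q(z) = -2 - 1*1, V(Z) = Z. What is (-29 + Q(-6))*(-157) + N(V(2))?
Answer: 8615/2 ≈ 4307.5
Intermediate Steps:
Q(z) = 3/2 (Q(z) = -(-2 - 1*1)/2 = -(-2 - 1)/2 = -½*(-3) = 3/2)
N(l) = -14 + 2*l (N(l) = ((2*l)*(-7 + l))/l = (2*l*(-7 + l))/l = -14 + 2*l)
(-29 + Q(-6))*(-157) + N(V(2)) = (-29 + 3/2)*(-157) + (-14 + 2*2) = -55/2*(-157) + (-14 + 4) = 8635/2 - 10 = 8615/2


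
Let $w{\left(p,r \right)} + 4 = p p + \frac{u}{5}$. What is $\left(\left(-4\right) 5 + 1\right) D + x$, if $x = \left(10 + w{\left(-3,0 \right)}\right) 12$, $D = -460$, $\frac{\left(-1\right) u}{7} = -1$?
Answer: $\frac{44684}{5} \approx 8936.8$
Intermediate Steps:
$u = 7$ ($u = \left(-7\right) \left(-1\right) = 7$)
$w{\left(p,r \right)} = - \frac{13}{5} + p^{2}$ ($w{\left(p,r \right)} = -4 + \left(p p + \frac{7}{5}\right) = -4 + \left(p^{2} + 7 \cdot \frac{1}{5}\right) = -4 + \left(p^{2} + \frac{7}{5}\right) = -4 + \left(\frac{7}{5} + p^{2}\right) = - \frac{13}{5} + p^{2}$)
$x = \frac{984}{5}$ ($x = \left(10 - \left(\frac{13}{5} - \left(-3\right)^{2}\right)\right) 12 = \left(10 + \left(- \frac{13}{5} + 9\right)\right) 12 = \left(10 + \frac{32}{5}\right) 12 = \frac{82}{5} \cdot 12 = \frac{984}{5} \approx 196.8$)
$\left(\left(-4\right) 5 + 1\right) D + x = \left(\left(-4\right) 5 + 1\right) \left(-460\right) + \frac{984}{5} = \left(-20 + 1\right) \left(-460\right) + \frac{984}{5} = \left(-19\right) \left(-460\right) + \frac{984}{5} = 8740 + \frac{984}{5} = \frac{44684}{5}$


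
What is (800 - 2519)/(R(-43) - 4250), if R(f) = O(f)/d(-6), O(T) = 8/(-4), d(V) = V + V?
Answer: 10314/25499 ≈ 0.40449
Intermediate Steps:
d(V) = 2*V
O(T) = -2 (O(T) = 8*(-¼) = -2)
R(f) = ⅙ (R(f) = -2/(2*(-6)) = -2/(-12) = -2*(-1/12) = ⅙)
(800 - 2519)/(R(-43) - 4250) = (800 - 2519)/(⅙ - 4250) = -1719/(-25499/6) = -1719*(-6/25499) = 10314/25499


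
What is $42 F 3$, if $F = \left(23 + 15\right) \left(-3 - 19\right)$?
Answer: $-105336$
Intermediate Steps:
$F = -836$ ($F = 38 \left(-22\right) = -836$)
$42 F 3 = 42 \left(-836\right) 3 = \left(-35112\right) 3 = -105336$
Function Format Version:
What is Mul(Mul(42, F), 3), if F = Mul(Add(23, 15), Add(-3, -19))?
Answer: -105336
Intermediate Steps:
F = -836 (F = Mul(38, -22) = -836)
Mul(Mul(42, F), 3) = Mul(Mul(42, -836), 3) = Mul(-35112, 3) = -105336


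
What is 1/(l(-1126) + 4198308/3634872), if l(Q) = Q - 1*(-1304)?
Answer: 302906/54267127 ≈ 0.0055818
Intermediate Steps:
l(Q) = 1304 + Q (l(Q) = Q + 1304 = 1304 + Q)
1/(l(-1126) + 4198308/3634872) = 1/((1304 - 1126) + 4198308/3634872) = 1/(178 + 4198308*(1/3634872)) = 1/(178 + 349859/302906) = 1/(54267127/302906) = 302906/54267127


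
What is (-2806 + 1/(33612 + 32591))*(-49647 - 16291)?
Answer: 12249013253746/66203 ≈ 1.8502e+8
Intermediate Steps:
(-2806 + 1/(33612 + 32591))*(-49647 - 16291) = (-2806 + 1/66203)*(-65938) = -185765617/66203*(-65938) = 12249013253746/66203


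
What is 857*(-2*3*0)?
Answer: 0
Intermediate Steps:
857*(-2*3*0) = 857*(-6*0) = 857*0 = 0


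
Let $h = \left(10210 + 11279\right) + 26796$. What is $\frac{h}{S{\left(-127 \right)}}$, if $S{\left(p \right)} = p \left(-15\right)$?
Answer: $\frac{3219}{127} \approx 25.346$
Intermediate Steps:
$S{\left(p \right)} = - 15 p$
$h = 48285$ ($h = 21489 + 26796 = 48285$)
$\frac{h}{S{\left(-127 \right)}} = \frac{48285}{\left(-15\right) \left(-127\right)} = \frac{48285}{1905} = 48285 \cdot \frac{1}{1905} = \frac{3219}{127}$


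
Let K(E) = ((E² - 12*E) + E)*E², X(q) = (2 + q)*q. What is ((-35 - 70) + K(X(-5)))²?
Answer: 179426025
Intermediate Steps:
X(q) = q*(2 + q)
K(E) = E²*(E² - 11*E) (K(E) = (E² - 11*E)*E² = E²*(E² - 11*E))
((-35 - 70) + K(X(-5)))² = ((-35 - 70) + (-5*(2 - 5))³*(-11 - 5*(2 - 5)))² = (-105 + (-5*(-3))³*(-11 - 5*(-3)))² = (-105 + 15³*(-11 + 15))² = (-105 + 3375*4)² = (-105 + 13500)² = 13395² = 179426025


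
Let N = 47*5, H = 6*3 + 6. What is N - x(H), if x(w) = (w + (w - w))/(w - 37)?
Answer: 3079/13 ≈ 236.85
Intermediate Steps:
H = 24 (H = 18 + 6 = 24)
N = 235
x(w) = w/(-37 + w) (x(w) = (w + 0)/(-37 + w) = w/(-37 + w))
N - x(H) = 235 - 24/(-37 + 24) = 235 - 24/(-13) = 235 - 24*(-1)/13 = 235 - 1*(-24/13) = 235 + 24/13 = 3079/13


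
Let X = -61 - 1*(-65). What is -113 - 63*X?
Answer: -365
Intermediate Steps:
X = 4 (X = -61 + 65 = 4)
-113 - 63*X = -113 - 63*4 = -113 - 252 = -365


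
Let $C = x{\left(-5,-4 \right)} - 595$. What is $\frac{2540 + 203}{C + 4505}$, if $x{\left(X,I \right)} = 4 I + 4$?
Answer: $\frac{2743}{3898} \approx 0.70369$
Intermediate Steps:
$x{\left(X,I \right)} = 4 + 4 I$
$C = -607$ ($C = \left(4 + 4 \left(-4\right)\right) - 595 = \left(4 - 16\right) - 595 = -12 - 595 = -607$)
$\frac{2540 + 203}{C + 4505} = \frac{2540 + 203}{-607 + 4505} = \frac{2743}{3898}$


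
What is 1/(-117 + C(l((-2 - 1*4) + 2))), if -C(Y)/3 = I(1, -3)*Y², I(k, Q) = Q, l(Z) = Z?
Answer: 1/27 ≈ 0.037037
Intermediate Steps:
C(Y) = 9*Y² (C(Y) = -(-9)*Y² = 9*Y²)
1/(-117 + C(l((-2 - 1*4) + 2))) = 1/(-117 + 9*((-2 - 1*4) + 2)²) = 1/(-117 + 9*((-2 - 4) + 2)²) = 1/(-117 + 9*(-6 + 2)²) = 1/(-117 + 9*(-4)²) = 1/(-117 + 9*16) = 1/(-117 + 144) = 1/27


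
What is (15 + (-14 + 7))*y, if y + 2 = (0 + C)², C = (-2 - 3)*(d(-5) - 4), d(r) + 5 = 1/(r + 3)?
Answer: 18034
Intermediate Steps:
d(r) = -5 + 1/(3 + r) (d(r) = -5 + 1/(r + 3) = -5 + 1/(3 + r))
C = 95/2 (C = (-2 - 3)*((-14 - 5*(-5))/(3 - 5) - 4) = -5*((-14 + 25)/(-2) - 4) = -5*(-½*11 - 4) = -5*(-11/2 - 4) = -5*(-19/2) = 95/2 ≈ 47.500)
y = 9017/4 (y = -2 + (0 + 95/2)² = -2 + (95/2)² = -2 + 9025/4 = 9017/4 ≈ 2254.3)
(15 + (-14 + 7))*y = (15 + (-14 + 7))*(9017/4) = (15 - 7)*(9017/4) = 8*(9017/4) = 18034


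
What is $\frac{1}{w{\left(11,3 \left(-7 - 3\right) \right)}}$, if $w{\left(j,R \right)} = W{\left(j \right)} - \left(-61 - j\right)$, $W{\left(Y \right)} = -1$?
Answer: $\frac{1}{71} \approx 0.014085$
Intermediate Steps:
$w{\left(j,R \right)} = 60 + j$ ($w{\left(j,R \right)} = -1 - \left(-61 - j\right) = -1 + \left(61 + j\right) = 60 + j$)
$\frac{1}{w{\left(11,3 \left(-7 - 3\right) \right)}} = \frac{1}{60 + 11} = \frac{1}{71}$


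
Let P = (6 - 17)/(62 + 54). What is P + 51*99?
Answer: 585673/116 ≈ 5048.9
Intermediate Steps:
P = -11/116 ≈ -0.094828
P + 51*99 = -11/116 + 51*99 = -11/116 + 5049 = 585673/116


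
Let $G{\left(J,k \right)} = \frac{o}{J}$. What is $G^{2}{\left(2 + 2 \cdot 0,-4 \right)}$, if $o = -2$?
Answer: $1$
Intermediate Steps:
$G{\left(J,k \right)} = - \frac{2}{J}$
$G^{2}{\left(2 + 2 \cdot 0,-4 \right)} = \left(- \frac{2}{2 + 2 \cdot 0}\right)^{2} = \left(- \frac{2}{2 + 0}\right)^{2} = \left(- \frac{2}{2}\right)^{2} = \left(\left(-2\right) \frac{1}{2}\right)^{2} = \left(-1\right)^{2} = 1$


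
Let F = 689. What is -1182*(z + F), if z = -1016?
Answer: 386514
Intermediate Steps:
-1182*(z + F) = -1182*(-1016 + 689) = -1182*(-327) = 386514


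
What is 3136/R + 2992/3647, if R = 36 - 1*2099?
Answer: -5264496/7523761 ≈ -0.69972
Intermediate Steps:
R = -2063 (R = 36 - 2099 = -2063)
3136/R + 2992/3647 = 3136/(-2063) + 2992/3647 = 3136*(-1/2063) + 2992*(1/3647) = -3136/2063 + 2992/3647 = -5264496/7523761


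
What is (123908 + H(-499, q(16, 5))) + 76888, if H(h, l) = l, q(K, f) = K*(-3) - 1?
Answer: 200747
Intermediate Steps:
q(K, f) = -1 - 3*K (q(K, f) = -3*K - 1 = -1 - 3*K)
(123908 + H(-499, q(16, 5))) + 76888 = (123908 + (-1 - 3*16)) + 76888 = (123908 + (-1 - 48)) + 76888 = (123908 - 49) + 76888 = 123859 + 76888 = 200747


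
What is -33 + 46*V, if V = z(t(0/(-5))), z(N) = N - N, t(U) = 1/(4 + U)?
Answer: -33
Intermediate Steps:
z(N) = 0
V = 0
-33 + 46*V = -33 + 46*0 = -33 + 0 = -33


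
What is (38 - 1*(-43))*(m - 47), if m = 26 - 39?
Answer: -4860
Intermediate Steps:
m = -13
(38 - 1*(-43))*(m - 47) = (38 - 1*(-43))*(-13 - 47) = (38 + 43)*(-60) = 81*(-60) = -4860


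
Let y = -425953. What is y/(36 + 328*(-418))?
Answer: 425953/137068 ≈ 3.1076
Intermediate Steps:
y/(36 + 328*(-418)) = -425953/(36 + 328*(-418)) = -425953/(36 - 137104) = -425953/(-137068) = -425953*(-1/137068) = 425953/137068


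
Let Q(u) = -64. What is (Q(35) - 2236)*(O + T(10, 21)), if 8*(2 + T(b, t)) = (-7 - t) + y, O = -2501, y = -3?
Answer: 11531625/2 ≈ 5.7658e+6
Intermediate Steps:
T(b, t) = -13/4 - t/8 (T(b, t) = -2 + ((-7 - t) - 3)/8 = -2 + (-10 - t)/8 = -2 + (-5/4 - t/8) = -13/4 - t/8)
(Q(35) - 2236)*(O + T(10, 21)) = (-64 - 2236)*(-2501 + (-13/4 - 1/8*21)) = -2300*(-2501 + (-13/4 - 21/8)) = -2300*(-2501 - 47/8) = -2300*(-20055/8) = 11531625/2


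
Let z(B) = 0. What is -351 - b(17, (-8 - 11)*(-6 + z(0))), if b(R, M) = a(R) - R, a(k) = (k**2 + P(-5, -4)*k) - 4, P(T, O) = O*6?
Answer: -211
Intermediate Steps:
P(T, O) = 6*O
a(k) = -4 + k**2 - 24*k (a(k) = (k**2 + (6*(-4))*k) - 4 = (k**2 - 24*k) - 4 = -4 + k**2 - 24*k)
b(R, M) = -4 + R**2 - 25*R (b(R, M) = (-4 + R**2 - 24*R) - R = -4 + R**2 - 25*R)
-351 - b(17, (-8 - 11)*(-6 + z(0))) = -351 - (-4 + 17**2 - 25*17) = -351 - (-4 + 289 - 425) = -351 - 1*(-140) = -351 + 140 = -211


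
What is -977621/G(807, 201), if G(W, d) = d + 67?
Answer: -977621/268 ≈ -3647.8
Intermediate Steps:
G(W, d) = 67 + d
-977621/G(807, 201) = -977621/(67 + 201) = -977621/268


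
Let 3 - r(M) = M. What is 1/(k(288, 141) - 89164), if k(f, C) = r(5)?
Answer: -1/89166 ≈ -1.1215e-5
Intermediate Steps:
r(M) = 3 - M
k(f, C) = -2 (k(f, C) = 3 - 1*5 = 3 - 5 = -2)
1/(k(288, 141) - 89164) = 1/(-2 - 89164) = 1/(-89166) = -1/89166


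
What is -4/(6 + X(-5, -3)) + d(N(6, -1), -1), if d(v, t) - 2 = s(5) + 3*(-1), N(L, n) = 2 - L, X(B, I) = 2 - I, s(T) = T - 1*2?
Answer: 18/11 ≈ 1.6364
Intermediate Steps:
s(T) = -2 + T (s(T) = T - 2 = -2 + T)
d(v, t) = 2 (d(v, t) = 2 + ((-2 + 5) + 3*(-1)) = 2 + (3 - 3) = 2 + 0 = 2)
-4/(6 + X(-5, -3)) + d(N(6, -1), -1) = -4/(6 + (2 - 1*(-3))) + 2 = -4/(6 + (2 + 3)) + 2 = -4/(6 + 5) + 2 = -4/11 + 2 = 18/11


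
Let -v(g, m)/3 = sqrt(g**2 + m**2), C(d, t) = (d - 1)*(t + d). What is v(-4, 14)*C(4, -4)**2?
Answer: 0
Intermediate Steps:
C(d, t) = (-1 + d)*(d + t)
v(g, m) = -3*sqrt(g**2 + m**2)
v(-4, 14)*C(4, -4)**2 = (-3*sqrt((-4)**2 + 14**2))*(4**2 - 1*4 - 1*(-4) + 4*(-4))**2 = (-3*sqrt(16 + 196))*(16 - 4 + 4 - 16)**2 = -6*sqrt(53)*0**2 = -6*sqrt(53)*0 = 0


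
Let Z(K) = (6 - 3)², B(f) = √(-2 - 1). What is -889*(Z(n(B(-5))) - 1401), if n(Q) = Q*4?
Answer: 1237488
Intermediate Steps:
B(f) = I*√3 (B(f) = √(-3) = I*√3)
n(Q) = 4*Q
Z(K) = 9 (Z(K) = 3² = 9)
-889*(Z(n(B(-5))) - 1401) = -889*(9 - 1401) = -889*(-1392) = 1237488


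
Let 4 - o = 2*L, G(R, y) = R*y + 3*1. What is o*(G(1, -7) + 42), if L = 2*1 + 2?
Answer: -152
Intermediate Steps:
L = 4 (L = 2 + 2 = 4)
G(R, y) = 3 + R*y (G(R, y) = R*y + 3 = 3 + R*y)
o = -4 (o = 4 - 2*4 = 4 - 1*8 = 4 - 8 = -4)
o*(G(1, -7) + 42) = -4*((3 + 1*(-7)) + 42) = -4*((3 - 7) + 42) = -4*(-4 + 42) = -4*38 = -152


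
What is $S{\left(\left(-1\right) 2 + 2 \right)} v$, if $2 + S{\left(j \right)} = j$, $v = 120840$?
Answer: $-241680$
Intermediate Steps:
$S{\left(j \right)} = -2 + j$
$S{\left(\left(-1\right) 2 + 2 \right)} v = \left(-2 + \left(\left(-1\right) 2 + 2\right)\right) 120840 = \left(-2 + \left(-2 + 2\right)\right) 120840 = \left(-2 + 0\right) 120840 = \left(-2\right) 120840 = -241680$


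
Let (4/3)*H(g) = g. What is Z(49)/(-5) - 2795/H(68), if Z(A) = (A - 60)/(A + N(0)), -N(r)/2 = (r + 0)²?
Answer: -684214/12495 ≈ -54.759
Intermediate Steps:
H(g) = 3*g/4
N(r) = -2*r² (N(r) = -2*(r + 0)² = -2*r²)
Z(A) = (-60 + A)/A (Z(A) = (A - 60)/(A - 2*0²) = (-60 + A)/(A - 2*0) = (-60 + A)/(A + 0) = (-60 + A)/A)
Z(49)/(-5) - 2795/H(68) = ((-60 + 49)/49)/(-5) - 2795/((¾)*68) = ((1/49)*(-11))*(-⅕) - 2795/51 = -11/49*(-⅕) - 2795*1/51 = 11/245 - 2795/51 = -684214/12495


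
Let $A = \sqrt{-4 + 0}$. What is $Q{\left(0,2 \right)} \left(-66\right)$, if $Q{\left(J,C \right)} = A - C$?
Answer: $132 - 132 i \approx 132.0 - 132.0 i$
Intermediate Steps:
$A = 2 i$ ($A = \sqrt{-4} = 2 i \approx 2.0 i$)
$Q{\left(J,C \right)} = - C + 2 i$ ($Q{\left(J,C \right)} = 2 i - C = - C + 2 i$)
$Q{\left(0,2 \right)} \left(-66\right) = \left(\left(-1\right) 2 + 2 i\right) \left(-66\right) = \left(-2 + 2 i\right) \left(-66\right) = 132 - 132 i$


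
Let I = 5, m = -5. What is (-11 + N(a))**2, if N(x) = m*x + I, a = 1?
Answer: 121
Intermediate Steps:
N(x) = 5 - 5*x (N(x) = -5*x + 5 = 5 - 5*x)
(-11 + N(a))**2 = (-11 + (5 - 5*1))**2 = (-11 + (5 - 5))**2 = (-11 + 0)**2 = (-11)**2 = 121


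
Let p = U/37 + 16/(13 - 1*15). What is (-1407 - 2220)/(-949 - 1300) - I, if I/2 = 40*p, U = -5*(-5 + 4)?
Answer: 4037763/6401 ≈ 630.80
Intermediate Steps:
U = 5 (U = -5*(-1) = 5)
p = -291/37 (p = 5/37 + 16/(13 - 1*15) = 5*(1/37) + 16/(13 - 15) = 5/37 + 16/(-2) = 5/37 + 16*(-½) = 5/37 - 8 = -291/37 ≈ -7.8649)
I = -23280/37 (I = 2*(40*(-291/37)) = 2*(-11640/37) = -23280/37 ≈ -629.19)
(-1407 - 2220)/(-949 - 1300) - I = (-1407 - 2220)/(-949 - 1300) - 1*(-23280/37) = -3627/(-2249) + 23280/37 = -3627*(-1/2249) + 23280/37 = 279/173 + 23280/37 = 4037763/6401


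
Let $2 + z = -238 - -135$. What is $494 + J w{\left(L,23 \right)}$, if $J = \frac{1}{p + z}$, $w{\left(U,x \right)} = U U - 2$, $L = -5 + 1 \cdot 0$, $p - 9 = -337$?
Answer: $\frac{213879}{433} \approx 493.95$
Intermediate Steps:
$p = -328$ ($p = 9 - 337 = -328$)
$z = -105$ ($z = -2 - 103 = -105$)
$L = -5$ ($L = -5 + 0 = -5$)
$w{\left(U,x \right)} = -2 + U^{2}$ ($w{\left(U,x \right)} = U^{2} - 2 = -2 + U^{2}$)
$J = - \frac{1}{433}$ ($J = \frac{1}{-328 - 105} = \frac{1}{-433} = - \frac{1}{433} \approx -0.0023095$)
$494 + J w{\left(L,23 \right)} = 494 - \frac{-2 + \left(-5\right)^{2}}{433} = 494 - \frac{-2 + 25}{433} = 494 - \frac{23}{433} = \frac{213879}{433}$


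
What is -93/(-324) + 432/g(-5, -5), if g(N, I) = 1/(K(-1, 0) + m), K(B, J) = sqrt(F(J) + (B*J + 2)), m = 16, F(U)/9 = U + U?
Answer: 746527/108 + 432*sqrt(2) ≈ 7523.2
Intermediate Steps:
F(U) = 18*U (F(U) = 9*(U + U) = 9*(2*U) = 18*U)
K(B, J) = sqrt(2 + 18*J + B*J) (K(B, J) = sqrt(18*J + (B*J + 2)) = sqrt(18*J + (2 + B*J)) = sqrt(2 + 18*J + B*J))
g(N, I) = 1/(16 + sqrt(2)) (g(N, I) = 1/(sqrt(2 + 18*0 - 1*0) + 16) = 1/(sqrt(2 + 0 + 0) + 16) = 1/(sqrt(2) + 16) = 1/(16 + sqrt(2)))
-93/(-324) + 432/g(-5, -5) = -93/(-324) + 432/(8/127 - sqrt(2)/254) = -93*(-1/324) + 432/(8/127 - sqrt(2)/254) = 31/108 + 432/(8/127 - sqrt(2)/254)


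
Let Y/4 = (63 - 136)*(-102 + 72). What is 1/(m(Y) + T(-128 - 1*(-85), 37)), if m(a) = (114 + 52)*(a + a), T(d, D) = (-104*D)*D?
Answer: 1/2765944 ≈ 3.6154e-7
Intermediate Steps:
T(d, D) = -104*D**2
Y = 8760 (Y = 4*((63 - 136)*(-102 + 72)) = 4*(-73*(-30)) = 4*2190 = 8760)
m(a) = 332*a (m(a) = 166*(2*a) = 332*a)
1/(m(Y) + T(-128 - 1*(-85), 37)) = 1/(332*8760 - 104*37**2) = 1/(2908320 - 104*1369) = 1/(2908320 - 142376) = 1/2765944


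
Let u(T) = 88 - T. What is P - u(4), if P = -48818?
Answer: -48902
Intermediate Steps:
P - u(4) = -48818 - (88 - 1*4) = -48818 - (88 - 4) = -48818 - 1*84 = -48818 - 84 = -48902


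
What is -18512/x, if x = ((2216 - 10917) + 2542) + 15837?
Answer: -9256/4839 ≈ -1.9128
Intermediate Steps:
x = 9678 (x = (-8701 + 2542) + 15837 = -6159 + 15837 = 9678)
-18512/x = -18512/9678 = -18512*1/9678 = -9256/4839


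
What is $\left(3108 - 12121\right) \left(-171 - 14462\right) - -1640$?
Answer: $131888869$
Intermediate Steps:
$\left(3108 - 12121\right) \left(-171 - 14462\right) - -1640 = \left(-9013\right) \left(-14633\right) + \left(-9030 + 10670\right) = 131887229 + 1640 = 131888869$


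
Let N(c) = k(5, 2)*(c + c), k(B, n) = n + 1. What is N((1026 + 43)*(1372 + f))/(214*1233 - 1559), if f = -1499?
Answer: -814578/262303 ≈ -3.1055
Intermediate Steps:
k(B, n) = 1 + n
N(c) = 6*c (N(c) = (1 + 2)*(c + c) = 3*(2*c) = 6*c)
N((1026 + 43)*(1372 + f))/(214*1233 - 1559) = (6*((1026 + 43)*(1372 - 1499)))/(214*1233 - 1559) = (6*(1069*(-127)))/(263862 - 1559) = (6*(-135763))/262303 = -814578*1/262303 = -814578/262303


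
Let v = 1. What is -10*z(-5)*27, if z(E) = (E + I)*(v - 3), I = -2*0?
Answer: -2700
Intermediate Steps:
I = 0
z(E) = -2*E (z(E) = (E + 0)*(1 - 3) = E*(-2) = -2*E)
-10*z(-5)*27 = -(-20)*(-5)*27 = -10*10*27 = -100*27 = -2700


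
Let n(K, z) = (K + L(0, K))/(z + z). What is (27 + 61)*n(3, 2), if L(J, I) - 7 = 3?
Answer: 286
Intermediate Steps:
L(J, I) = 10 (L(J, I) = 7 + 3 = 10)
n(K, z) = (10 + K)/(2*z) (n(K, z) = (K + 10)/(z + z) = (10 + K)/((2*z)) = (10 + K)*(1/(2*z)) = (10 + K)/(2*z))
(27 + 61)*n(3, 2) = (27 + 61)*((1/2)*(10 + 3)/2) = 88*((1/2)*(1/2)*13) = 88*(13/4) = 286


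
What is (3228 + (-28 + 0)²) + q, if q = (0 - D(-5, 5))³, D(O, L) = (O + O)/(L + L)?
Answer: 4013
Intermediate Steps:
D(O, L) = O/L (D(O, L) = (2*O)/((2*L)) = (2*O)*(1/(2*L)) = O/L)
q = 1 (q = (0 - (-5)/5)³ = (0 - 1*(-1))³ = (0 + 1)³ = 1³ = 1)
(3228 + (-28 + 0)²) + q = (3228 + (-28 + 0)²) + 1 = (3228 + (-28)²) + 1 = (3228 + 784) + 1 = 4012 + 1 = 4013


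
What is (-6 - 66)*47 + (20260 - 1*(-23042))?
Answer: 39918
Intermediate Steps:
(-6 - 66)*47 + (20260 - 1*(-23042)) = -72*47 + (20260 + 23042) = -3384 + 43302 = 39918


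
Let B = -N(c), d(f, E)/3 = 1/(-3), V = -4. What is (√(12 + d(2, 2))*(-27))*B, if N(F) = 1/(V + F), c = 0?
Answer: -27*√11/4 ≈ -22.387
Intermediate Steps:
N(F) = 1/(-4 + F)
d(f, E) = -1 (d(f, E) = 3*(1/(-3)) = 3*(1*(-⅓)) = 3*(-⅓) = -1)
B = ¼ (B = -1/(-4 + 0) = -1/(-4) = -1*(-¼) = ¼ ≈ 0.25000)
(√(12 + d(2, 2))*(-27))*B = (√(12 - 1)*(-27))*(¼) = (√11*(-27))*(¼) = -27*√11*(¼) = -27*√11/4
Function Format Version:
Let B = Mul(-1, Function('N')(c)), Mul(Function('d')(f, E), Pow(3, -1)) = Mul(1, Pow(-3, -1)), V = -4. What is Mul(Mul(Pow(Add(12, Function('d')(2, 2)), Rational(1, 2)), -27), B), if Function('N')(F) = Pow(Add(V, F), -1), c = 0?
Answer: Mul(Rational(-27, 4), Pow(11, Rational(1, 2))) ≈ -22.387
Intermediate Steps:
Function('N')(F) = Pow(Add(-4, F), -1)
Function('d')(f, E) = -1 (Function('d')(f, E) = Mul(3, Mul(1, Pow(-3, -1))) = Mul(3, Mul(1, Rational(-1, 3))) = Mul(3, Rational(-1, 3)) = -1)
B = Rational(1, 4) (B = Mul(-1, Pow(Add(-4, 0), -1)) = Mul(-1, Pow(-4, -1)) = Mul(-1, Rational(-1, 4)) = Rational(1, 4) ≈ 0.25000)
Mul(Mul(Pow(Add(12, Function('d')(2, 2)), Rational(1, 2)), -27), B) = Mul(Mul(Pow(Add(12, -1), Rational(1, 2)), -27), Rational(1, 4)) = Mul(Mul(Pow(11, Rational(1, 2)), -27), Rational(1, 4)) = Mul(Mul(-27, Pow(11, Rational(1, 2))), Rational(1, 4)) = Mul(Rational(-27, 4), Pow(11, Rational(1, 2)))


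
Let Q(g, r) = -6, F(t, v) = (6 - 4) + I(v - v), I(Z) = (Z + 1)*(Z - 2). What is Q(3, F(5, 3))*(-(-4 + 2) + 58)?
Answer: -360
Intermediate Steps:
I(Z) = (1 + Z)*(-2 + Z)
F(t, v) = 0 (F(t, v) = (6 - 4) + (-2 + (v - v)² - (v - v)) = 2 + (-2 + 0² - 1*0) = 2 + (-2 + 0 + 0) = 2 - 2 = 0)
Q(3, F(5, 3))*(-(-4 + 2) + 58) = -6*(-(-4 + 2) + 58) = -6*(-1*(-2) + 58) = -6*(2 + 58) = -6*60 = -360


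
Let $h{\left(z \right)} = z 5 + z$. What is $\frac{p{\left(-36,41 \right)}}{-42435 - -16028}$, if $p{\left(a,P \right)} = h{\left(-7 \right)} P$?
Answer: $\frac{1722}{26407} \approx 0.06521$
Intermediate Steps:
$h{\left(z \right)} = 6 z$ ($h{\left(z \right)} = 5 z + z = 6 z$)
$p{\left(a,P \right)} = - 42 P$ ($p{\left(a,P \right)} = 6 \left(-7\right) P = - 42 P$)
$\frac{p{\left(-36,41 \right)}}{-42435 - -16028} = \frac{\left(-42\right) 41}{-42435 - -16028} = - \frac{1722}{-42435 + 16028} = - \frac{1722}{-26407} = \left(-1722\right) \left(- \frac{1}{26407}\right) = \frac{1722}{26407}$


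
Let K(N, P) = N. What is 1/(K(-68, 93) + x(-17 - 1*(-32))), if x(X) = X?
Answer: -1/53 ≈ -0.018868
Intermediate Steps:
1/(K(-68, 93) + x(-17 - 1*(-32))) = 1/(-68 + (-17 - 1*(-32))) = 1/(-68 + (-17 + 32)) = 1/(-68 + 15) = 1/(-53) = -1/53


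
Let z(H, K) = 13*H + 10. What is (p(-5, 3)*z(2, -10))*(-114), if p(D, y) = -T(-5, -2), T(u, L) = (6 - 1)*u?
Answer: -102600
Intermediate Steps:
T(u, L) = 5*u
z(H, K) = 10 + 13*H
p(D, y) = 25 (p(D, y) = -5*(-5) = -1*(-25) = 25)
(p(-5, 3)*z(2, -10))*(-114) = (25*(10 + 13*2))*(-114) = (25*(10 + 26))*(-114) = (25*36)*(-114) = 900*(-114) = -102600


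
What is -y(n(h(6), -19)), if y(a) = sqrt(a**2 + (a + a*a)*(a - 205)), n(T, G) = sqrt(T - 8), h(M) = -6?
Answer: -14**(1/4)*sqrt(-219*I + 203*sqrt(14)) ≈ -53.851 + 7.6083*I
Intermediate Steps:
n(T, G) = sqrt(-8 + T)
y(a) = sqrt(a**2 + (-205 + a)*(a + a**2)) (y(a) = sqrt(a**2 + (a + a**2)*(-205 + a)) = sqrt(a**2 + (-205 + a)*(a + a**2)))
-y(n(h(6), -19)) = -sqrt(sqrt(-8 - 6)*(-205 + (sqrt(-8 - 6))**2 - 203*sqrt(-8 - 6))) = -sqrt(sqrt(-14)*(-205 + (sqrt(-14))**2 - 203*I*sqrt(14))) = -sqrt((I*sqrt(14))*(-205 + (I*sqrt(14))**2 - 203*I*sqrt(14))) = -sqrt((I*sqrt(14))*(-205 - 14 - 203*I*sqrt(14))) = -sqrt((I*sqrt(14))*(-219 - 203*I*sqrt(14))) = -sqrt(I*sqrt(14)*(-219 - 203*I*sqrt(14))) = -14**(1/4)*sqrt(I*(-219 - 203*I*sqrt(14)))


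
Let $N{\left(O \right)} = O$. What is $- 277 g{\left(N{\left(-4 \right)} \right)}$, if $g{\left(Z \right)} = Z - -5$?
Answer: $-277$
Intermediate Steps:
$g{\left(Z \right)} = 5 + Z$ ($g{\left(Z \right)} = Z + 5 = 5 + Z$)
$- 277 g{\left(N{\left(-4 \right)} \right)} = - 277 \left(5 - 4\right) = \left(-277\right) 1 = -277$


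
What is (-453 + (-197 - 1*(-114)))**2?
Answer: 287296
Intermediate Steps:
(-453 + (-197 - 1*(-114)))**2 = (-453 + (-197 + 114))**2 = (-453 - 83)**2 = (-536)**2 = 287296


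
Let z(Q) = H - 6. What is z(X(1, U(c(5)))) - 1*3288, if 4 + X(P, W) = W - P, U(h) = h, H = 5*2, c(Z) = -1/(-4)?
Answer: -3284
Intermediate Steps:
c(Z) = 1/4 (c(Z) = -1*(-1/4) = 1/4)
H = 10
X(P, W) = -4 + W - P (X(P, W) = -4 + (W - P) = -4 + W - P)
z(Q) = 4 (z(Q) = 10 - 6 = 4)
z(X(1, U(c(5)))) - 1*3288 = 4 - 1*3288 = 4 - 3288 = -3284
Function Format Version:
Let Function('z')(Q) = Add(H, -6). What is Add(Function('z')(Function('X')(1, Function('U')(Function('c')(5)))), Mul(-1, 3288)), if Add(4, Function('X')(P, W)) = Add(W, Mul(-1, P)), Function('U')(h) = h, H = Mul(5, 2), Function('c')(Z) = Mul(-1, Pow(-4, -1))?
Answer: -3284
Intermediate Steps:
Function('c')(Z) = Rational(1, 4) (Function('c')(Z) = Mul(-1, Rational(-1, 4)) = Rational(1, 4))
H = 10
Function('X')(P, W) = Add(-4, W, Mul(-1, P)) (Function('X')(P, W) = Add(-4, Add(W, Mul(-1, P))) = Add(-4, W, Mul(-1, P)))
Function('z')(Q) = 4 (Function('z')(Q) = Add(10, -6) = 4)
Add(Function('z')(Function('X')(1, Function('U')(Function('c')(5)))), Mul(-1, 3288)) = Add(4, Mul(-1, 3288)) = Add(4, -3288) = -3284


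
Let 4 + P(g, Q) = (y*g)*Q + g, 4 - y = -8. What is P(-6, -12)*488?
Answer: 416752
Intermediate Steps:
y = 12 (y = 4 - 1*(-8) = 4 + 8 = 12)
P(g, Q) = -4 + g + 12*Q*g (P(g, Q) = -4 + ((12*g)*Q + g) = -4 + (12*Q*g + g) = -4 + (g + 12*Q*g) = -4 + g + 12*Q*g)
P(-6, -12)*488 = (-4 - 6 + 12*(-12)*(-6))*488 = (-4 - 6 + 864)*488 = 854*488 = 416752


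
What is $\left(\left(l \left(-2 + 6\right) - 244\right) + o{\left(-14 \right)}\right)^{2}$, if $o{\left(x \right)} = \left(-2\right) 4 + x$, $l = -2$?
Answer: $75076$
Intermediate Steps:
$o{\left(x \right)} = -8 + x$
$\left(\left(l \left(-2 + 6\right) - 244\right) + o{\left(-14 \right)}\right)^{2} = \left(\left(- 2 \left(-2 + 6\right) - 244\right) - 22\right)^{2} = \left(\left(\left(-2\right) 4 - 244\right) - 22\right)^{2} = \left(\left(-8 - 244\right) - 22\right)^{2} = \left(-252 - 22\right)^{2} = \left(-274\right)^{2} = 75076$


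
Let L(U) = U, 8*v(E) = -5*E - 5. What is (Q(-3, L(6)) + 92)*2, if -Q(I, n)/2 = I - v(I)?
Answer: 201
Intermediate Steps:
v(E) = -5/8 - 5*E/8 (v(E) = (-5*E - 5)/8 = (-5 - 5*E)/8 = -5/8 - 5*E/8)
Q(I, n) = -5/4 - 13*I/4 (Q(I, n) = -2*(I - (-5/8 - 5*I/8)) = -2*(I + (5/8 + 5*I/8)) = -2*(5/8 + 13*I/8) = -5/4 - 13*I/4)
(Q(-3, L(6)) + 92)*2 = ((-5/4 - 13/4*(-3)) + 92)*2 = ((-5/4 + 39/4) + 92)*2 = (17/2 + 92)*2 = (201/2)*2 = 201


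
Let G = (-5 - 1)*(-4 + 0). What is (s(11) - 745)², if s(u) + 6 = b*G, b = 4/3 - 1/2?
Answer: 534361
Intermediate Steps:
G = 24 (G = -6*(-4) = 24)
b = ⅚ (b = 4*(⅓) - 1*½ = 4/3 - ½ = ⅚ ≈ 0.83333)
s(u) = 14 (s(u) = -6 + (⅚)*24 = -6 + 20 = 14)
(s(11) - 745)² = (14 - 745)² = (-731)² = 534361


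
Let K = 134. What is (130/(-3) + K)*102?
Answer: 9248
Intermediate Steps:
(130/(-3) + K)*102 = (130/(-3) + 134)*102 = (130*(-1/3) + 134)*102 = (-130/3 + 134)*102 = (272/3)*102 = 9248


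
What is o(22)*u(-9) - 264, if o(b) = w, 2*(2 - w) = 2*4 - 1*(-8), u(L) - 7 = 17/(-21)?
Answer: -2108/7 ≈ -301.14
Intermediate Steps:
u(L) = 130/21 (u(L) = 7 + 17/(-21) = 7 + 17*(-1/21) = 7 - 17/21 = 130/21)
w = -6 (w = 2 - (2*4 - 1*(-8))/2 = 2 - (8 + 8)/2 = 2 - ½*16 = 2 - 8 = -6)
o(b) = -6
o(22)*u(-9) - 264 = -6*130/21 - 264 = -260/7 - 264 = -2108/7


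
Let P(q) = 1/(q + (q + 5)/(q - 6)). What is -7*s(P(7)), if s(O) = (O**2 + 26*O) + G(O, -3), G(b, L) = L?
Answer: 4116/361 ≈ 11.402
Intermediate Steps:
P(q) = 1/(q + (5 + q)/(-6 + q))
s(O) = -3 + O**2 + 26*O (s(O) = (O**2 + 26*O) - 3 = -3 + O**2 + 26*O)
-7*s(P(7)) = -7*(-3 + ((-6 + 7)/(5 + 7**2 - 5*7))**2 + 26*((-6 + 7)/(5 + 7**2 - 5*7))) = -7*(-3 + (1/(5 + 49 - 35))**2 + 26*(1/(5 + 49 - 35))) = -7*(-3 + (1/19)**2 + 26*(1/19)) = -7*(-3 + 1/361 + 26/19) = -7*(-588/361) = 4116/361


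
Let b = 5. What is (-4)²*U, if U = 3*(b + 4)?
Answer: 432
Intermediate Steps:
U = 27 (U = 3*(5 + 4) = 3*9 = 27)
(-4)²*U = (-4)²*27 = 16*27 = 432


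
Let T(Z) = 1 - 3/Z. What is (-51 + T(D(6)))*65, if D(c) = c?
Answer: -6565/2 ≈ -3282.5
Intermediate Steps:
(-51 + T(D(6)))*65 = (-51 + (-3 + 6)/6)*65 = (-51 + (⅙)*3)*65 = (-51 + ½)*65 = -101/2*65 = -6565/2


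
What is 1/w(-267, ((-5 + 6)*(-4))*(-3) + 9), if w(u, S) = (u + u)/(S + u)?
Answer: 41/89 ≈ 0.46067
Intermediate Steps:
w(u, S) = 2*u/(S + u) (w(u, S) = (2*u)/(S + u) = 2*u/(S + u))
1/w(-267, ((-5 + 6)*(-4))*(-3) + 9) = 1/(2*(-267)/((((-5 + 6)*(-4))*(-3) + 9) - 267)) = 1/(2*(-267)/(((1*(-4))*(-3) + 9) - 267)) = 1/(2*(-267)/((-4*(-3) + 9) - 267)) = 1/(2*(-267)/((12 + 9) - 267)) = 1/(2*(-267)/(21 - 267)) = 1/(2*(-267)/(-246)) = 1/(2*(-267)*(-1/246)) = 1/(89/41) = 41/89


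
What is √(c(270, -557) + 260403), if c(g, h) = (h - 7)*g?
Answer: √108123 ≈ 328.82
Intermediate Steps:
c(g, h) = g*(-7 + h) (c(g, h) = (-7 + h)*g = g*(-7 + h))
√(c(270, -557) + 260403) = √(270*(-7 - 557) + 260403) = √(270*(-564) + 260403) = √(-152280 + 260403) = √108123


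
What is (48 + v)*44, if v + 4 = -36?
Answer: 352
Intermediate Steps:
v = -40 (v = -4 - 36 = -40)
(48 + v)*44 = (48 - 40)*44 = 8*44 = 352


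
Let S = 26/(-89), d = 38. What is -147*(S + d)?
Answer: -493332/89 ≈ -5543.1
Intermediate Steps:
S = -26/89 (S = 26*(-1/89) = -26/89 ≈ -0.29213)
-147*(S + d) = -147*(-26/89 + 38) = -147*3356/89 = -493332/89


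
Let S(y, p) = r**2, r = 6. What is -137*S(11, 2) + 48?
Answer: -4884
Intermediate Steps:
S(y, p) = 36 (S(y, p) = 6**2 = 36)
-137*S(11, 2) + 48 = -137*36 + 48 = -4932 + 48 = -4884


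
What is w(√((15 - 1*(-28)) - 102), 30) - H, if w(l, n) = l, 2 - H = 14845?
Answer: 14843 + I*√59 ≈ 14843.0 + 7.6811*I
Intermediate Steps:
H = -14843 (H = 2 - 1*14845 = 2 - 14845 = -14843)
w(√((15 - 1*(-28)) - 102), 30) - H = √((15 - 1*(-28)) - 102) - 1*(-14843) = √((15 + 28) - 102) + 14843 = √(43 - 102) + 14843 = √(-59) + 14843 = I*√59 + 14843 = 14843 + I*√59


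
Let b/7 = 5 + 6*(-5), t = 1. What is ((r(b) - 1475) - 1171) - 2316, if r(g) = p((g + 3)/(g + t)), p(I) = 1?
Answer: -4961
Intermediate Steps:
b = -175 (b = 7*(5 + 6*(-5)) = 7*(5 - 30) = 7*(-25) = -175)
r(g) = 1
((r(b) - 1475) - 1171) - 2316 = ((1 - 1475) - 1171) - 2316 = (-1474 - 1171) - 2316 = -2645 - 2316 = -4961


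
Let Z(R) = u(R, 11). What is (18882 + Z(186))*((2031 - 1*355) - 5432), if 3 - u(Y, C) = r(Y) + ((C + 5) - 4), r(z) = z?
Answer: -70188372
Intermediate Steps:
u(Y, C) = 2 - C - Y (u(Y, C) = 3 - (Y + ((C + 5) - 4)) = 3 - (Y + ((5 + C) - 4)) = 3 - (Y + (1 + C)) = 3 - (1 + C + Y) = 3 + (-1 - C - Y) = 2 - C - Y)
Z(R) = -9 - R (Z(R) = 2 - 1*11 - R = 2 - 11 - R = -9 - R)
(18882 + Z(186))*((2031 - 1*355) - 5432) = (18882 + (-9 - 1*186))*((2031 - 1*355) - 5432) = (18882 + (-9 - 186))*((2031 - 355) - 5432) = (18882 - 195)*(1676 - 5432) = 18687*(-3756) = -70188372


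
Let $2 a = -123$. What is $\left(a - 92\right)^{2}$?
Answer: $\frac{94249}{4} \approx 23562.0$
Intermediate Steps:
$a = - \frac{123}{2}$ ($a = \frac{1}{2} \left(-123\right) = - \frac{123}{2} \approx -61.5$)
$\left(a - 92\right)^{2} = \left(- \frac{123}{2} - 92\right)^{2} = \left(- \frac{307}{2}\right)^{2} = \frac{94249}{4}$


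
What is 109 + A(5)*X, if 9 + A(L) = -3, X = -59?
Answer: 817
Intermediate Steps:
A(L) = -12 (A(L) = -9 - 3 = -12)
109 + A(5)*X = 109 - 12*(-59) = 109 + 708 = 817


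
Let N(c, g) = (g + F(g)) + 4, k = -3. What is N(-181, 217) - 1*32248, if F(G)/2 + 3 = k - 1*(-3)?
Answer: -32033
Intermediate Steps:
F(G) = -6 (F(G) = -6 + 2*(-3 - 1*(-3)) = -6 + 2*(-3 + 3) = -6 + 2*0 = -6 + 0 = -6)
N(c, g) = -2 + g (N(c, g) = (g - 6) + 4 = (-6 + g) + 4 = -2 + g)
N(-181, 217) - 1*32248 = (-2 + 217) - 1*32248 = 215 - 32248 = -32033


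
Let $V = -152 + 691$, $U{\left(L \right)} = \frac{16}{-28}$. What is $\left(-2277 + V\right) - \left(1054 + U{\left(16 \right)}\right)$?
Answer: $- \frac{19540}{7} \approx -2791.4$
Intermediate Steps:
$U{\left(L \right)} = - \frac{4}{7}$ ($U{\left(L \right)} = 16 \left(- \frac{1}{28}\right) = - \frac{4}{7}$)
$V = 539$
$\left(-2277 + V\right) - \left(1054 + U{\left(16 \right)}\right) = \left(-2277 + 539\right) - \frac{7374}{7} = -1738 + \left(-550 + \left(-504 + \frac{4}{7}\right)\right) = -1738 - \frac{7374}{7} = - \frac{19540}{7}$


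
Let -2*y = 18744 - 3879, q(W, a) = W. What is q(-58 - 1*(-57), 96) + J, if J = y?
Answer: -14867/2 ≈ -7433.5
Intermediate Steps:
y = -14865/2 (y = -(18744 - 3879)/2 = -1/2*14865 = -14865/2 ≈ -7432.5)
J = -14865/2 ≈ -7432.5
q(-58 - 1*(-57), 96) + J = (-58 - 1*(-57)) - 14865/2 = (-58 + 57) - 14865/2 = -1 - 14865/2 = -14867/2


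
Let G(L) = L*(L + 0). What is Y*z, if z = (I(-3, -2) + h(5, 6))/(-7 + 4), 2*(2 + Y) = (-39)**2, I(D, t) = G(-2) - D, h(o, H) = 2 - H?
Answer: -1517/2 ≈ -758.50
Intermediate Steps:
G(L) = L**2 (G(L) = L*L = L**2)
I(D, t) = 4 - D (I(D, t) = (-2)**2 - D = 4 - D)
Y = 1517/2 (Y = -2 + (1/2)*(-39)**2 = -2 + (1/2)*1521 = -2 + 1521/2 = 1517/2 ≈ 758.50)
z = -1 (z = ((4 - 1*(-3)) + (2 - 1*6))/(-7 + 4) = ((4 + 3) + (2 - 6))/(-3) = (7 - 4)*(-1/3) = 3*(-1/3) = -1)
Y*z = (1517/2)*(-1) = -1517/2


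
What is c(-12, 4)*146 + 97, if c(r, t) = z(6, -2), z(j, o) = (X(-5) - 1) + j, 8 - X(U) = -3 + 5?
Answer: 1703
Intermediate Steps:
X(U) = 6 (X(U) = 8 - (-3 + 5) = 8 - 1*2 = 8 - 2 = 6)
z(j, o) = 5 + j (z(j, o) = (6 - 1) + j = 5 + j)
c(r, t) = 11 (c(r, t) = 5 + 6 = 11)
c(-12, 4)*146 + 97 = 11*146 + 97 = 1606 + 97 = 1703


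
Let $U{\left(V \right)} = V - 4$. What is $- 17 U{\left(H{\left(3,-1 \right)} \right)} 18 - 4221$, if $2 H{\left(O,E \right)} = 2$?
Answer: $-3303$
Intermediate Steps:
$H{\left(O,E \right)} = 1$ ($H{\left(O,E \right)} = \frac{1}{2} \cdot 2 = 1$)
$U{\left(V \right)} = -4 + V$
$- 17 U{\left(H{\left(3,-1 \right)} \right)} 18 - 4221 = - 17 \left(-4 + 1\right) 18 - 4221 = \left(-17\right) \left(-3\right) 18 - 4221 = 51 \cdot 18 - 4221 = 918 - 4221 = -3303$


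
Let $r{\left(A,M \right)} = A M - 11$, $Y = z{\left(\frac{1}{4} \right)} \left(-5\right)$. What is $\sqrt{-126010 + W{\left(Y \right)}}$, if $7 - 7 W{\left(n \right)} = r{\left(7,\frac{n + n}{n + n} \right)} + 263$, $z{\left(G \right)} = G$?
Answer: $i \sqrt{126046} \approx 355.03 i$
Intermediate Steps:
$Y = - \frac{5}{4}$ ($Y = \frac{1}{4} \left(-5\right) = - \frac{5}{4} \approx -1.25$)
$r{\left(A,M \right)} = -11 + A M$
$W{\left(n \right)} = -36$ ($W{\left(n \right)} = 1 - \frac{\left(-11 + 7 \frac{n + n}{n + n}\right) + 263}{7} = 1 - \frac{\left(-11 + 7 \frac{2 n}{2 n}\right) + 263}{7} = 1 - \frac{\left(-11 + 7 \cdot 2 n \frac{1}{2 n}\right) + 263}{7} = 1 - \frac{\left(-11 + 7 \cdot 1\right) + 263}{7} = 1 - \frac{\left(-11 + 7\right) + 263}{7} = 1 - \frac{-4 + 263}{7} = 1 - 37 = -36$)
$\sqrt{-126010 + W{\left(Y \right)}} = \sqrt{-126010 - 36} = \sqrt{-126046} = i \sqrt{126046}$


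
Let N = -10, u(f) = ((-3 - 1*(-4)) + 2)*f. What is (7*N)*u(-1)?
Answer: 210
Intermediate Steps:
u(f) = 3*f (u(f) = ((-3 + 4) + 2)*f = (1 + 2)*f = 3*f)
(7*N)*u(-1) = (7*(-10))*(3*(-1)) = -70*(-3) = 210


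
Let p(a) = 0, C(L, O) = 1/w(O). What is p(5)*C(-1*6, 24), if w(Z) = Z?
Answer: 0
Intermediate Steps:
C(L, O) = 1/O
p(5)*C(-1*6, 24) = 0/24 = 0*(1/24) = 0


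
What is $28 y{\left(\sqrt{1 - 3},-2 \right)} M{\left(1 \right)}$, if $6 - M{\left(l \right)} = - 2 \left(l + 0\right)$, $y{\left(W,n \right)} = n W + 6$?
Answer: $1344 - 448 i \sqrt{2} \approx 1344.0 - 633.57 i$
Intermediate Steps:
$y{\left(W,n \right)} = 6 + W n$ ($y{\left(W,n \right)} = W n + 6 = 6 + W n$)
$M{\left(l \right)} = 6 + 2 l$ ($M{\left(l \right)} = 6 - - 2 \left(l + 0\right) = 6 - - 2 l = 6 + 2 l$)
$28 y{\left(\sqrt{1 - 3},-2 \right)} M{\left(1 \right)} = 28 \left(6 + \sqrt{1 - 3} \left(-2\right)\right) \left(6 + 2 \cdot 1\right) = 28 \left(6 + \sqrt{-2} \left(-2\right)\right) \left(6 + 2\right) = 28 \left(6 + i \sqrt{2} \left(-2\right)\right) 8 = 28 \left(6 - 2 i \sqrt{2}\right) 8 = \left(168 - 56 i \sqrt{2}\right) 8 = 1344 - 448 i \sqrt{2}$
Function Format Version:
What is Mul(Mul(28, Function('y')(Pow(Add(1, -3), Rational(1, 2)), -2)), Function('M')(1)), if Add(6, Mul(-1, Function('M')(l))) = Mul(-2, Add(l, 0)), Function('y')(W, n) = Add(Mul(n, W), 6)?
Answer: Add(1344, Mul(-448, I, Pow(2, Rational(1, 2)))) ≈ Add(1344.0, Mul(-633.57, I))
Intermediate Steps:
Function('y')(W, n) = Add(6, Mul(W, n)) (Function('y')(W, n) = Add(Mul(W, n), 6) = Add(6, Mul(W, n)))
Function('M')(l) = Add(6, Mul(2, l)) (Function('M')(l) = Add(6, Mul(-1, Mul(-2, Add(l, 0)))) = Add(6, Mul(-1, Mul(-2, l))) = Add(6, Mul(2, l)))
Mul(Mul(28, Function('y')(Pow(Add(1, -3), Rational(1, 2)), -2)), Function('M')(1)) = Mul(Mul(28, Add(6, Mul(Pow(Add(1, -3), Rational(1, 2)), -2))), Add(6, Mul(2, 1))) = Mul(Mul(28, Add(6, Mul(Pow(-2, Rational(1, 2)), -2))), Add(6, 2)) = Mul(Mul(28, Add(6, Mul(Mul(I, Pow(2, Rational(1, 2))), -2))), 8) = Mul(Mul(28, Add(6, Mul(-2, I, Pow(2, Rational(1, 2))))), 8) = Mul(Add(168, Mul(-56, I, Pow(2, Rational(1, 2)))), 8) = Add(1344, Mul(-448, I, Pow(2, Rational(1, 2))))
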